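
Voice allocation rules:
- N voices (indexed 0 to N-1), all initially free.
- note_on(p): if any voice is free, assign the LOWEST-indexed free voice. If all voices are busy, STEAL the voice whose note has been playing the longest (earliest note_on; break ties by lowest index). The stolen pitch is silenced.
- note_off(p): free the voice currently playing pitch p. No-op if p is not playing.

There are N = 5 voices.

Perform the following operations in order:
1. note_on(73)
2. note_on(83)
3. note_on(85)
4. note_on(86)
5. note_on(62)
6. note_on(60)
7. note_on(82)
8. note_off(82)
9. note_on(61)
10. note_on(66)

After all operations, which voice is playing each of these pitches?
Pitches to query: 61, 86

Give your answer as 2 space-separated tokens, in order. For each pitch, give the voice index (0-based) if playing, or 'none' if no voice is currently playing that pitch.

Op 1: note_on(73): voice 0 is free -> assigned | voices=[73 - - - -]
Op 2: note_on(83): voice 1 is free -> assigned | voices=[73 83 - - -]
Op 3: note_on(85): voice 2 is free -> assigned | voices=[73 83 85 - -]
Op 4: note_on(86): voice 3 is free -> assigned | voices=[73 83 85 86 -]
Op 5: note_on(62): voice 4 is free -> assigned | voices=[73 83 85 86 62]
Op 6: note_on(60): all voices busy, STEAL voice 0 (pitch 73, oldest) -> assign | voices=[60 83 85 86 62]
Op 7: note_on(82): all voices busy, STEAL voice 1 (pitch 83, oldest) -> assign | voices=[60 82 85 86 62]
Op 8: note_off(82): free voice 1 | voices=[60 - 85 86 62]
Op 9: note_on(61): voice 1 is free -> assigned | voices=[60 61 85 86 62]
Op 10: note_on(66): all voices busy, STEAL voice 2 (pitch 85, oldest) -> assign | voices=[60 61 66 86 62]

Answer: 1 3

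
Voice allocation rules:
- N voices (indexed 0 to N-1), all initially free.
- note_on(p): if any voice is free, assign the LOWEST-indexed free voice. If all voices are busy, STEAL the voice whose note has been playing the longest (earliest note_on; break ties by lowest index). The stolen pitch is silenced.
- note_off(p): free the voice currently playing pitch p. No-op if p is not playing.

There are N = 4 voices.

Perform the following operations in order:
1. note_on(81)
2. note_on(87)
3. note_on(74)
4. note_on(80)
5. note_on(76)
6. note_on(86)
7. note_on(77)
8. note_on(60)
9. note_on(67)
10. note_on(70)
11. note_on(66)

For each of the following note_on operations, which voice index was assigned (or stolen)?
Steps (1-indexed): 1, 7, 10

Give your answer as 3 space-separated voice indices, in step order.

Answer: 0 2 1

Derivation:
Op 1: note_on(81): voice 0 is free -> assigned | voices=[81 - - -]
Op 2: note_on(87): voice 1 is free -> assigned | voices=[81 87 - -]
Op 3: note_on(74): voice 2 is free -> assigned | voices=[81 87 74 -]
Op 4: note_on(80): voice 3 is free -> assigned | voices=[81 87 74 80]
Op 5: note_on(76): all voices busy, STEAL voice 0 (pitch 81, oldest) -> assign | voices=[76 87 74 80]
Op 6: note_on(86): all voices busy, STEAL voice 1 (pitch 87, oldest) -> assign | voices=[76 86 74 80]
Op 7: note_on(77): all voices busy, STEAL voice 2 (pitch 74, oldest) -> assign | voices=[76 86 77 80]
Op 8: note_on(60): all voices busy, STEAL voice 3 (pitch 80, oldest) -> assign | voices=[76 86 77 60]
Op 9: note_on(67): all voices busy, STEAL voice 0 (pitch 76, oldest) -> assign | voices=[67 86 77 60]
Op 10: note_on(70): all voices busy, STEAL voice 1 (pitch 86, oldest) -> assign | voices=[67 70 77 60]
Op 11: note_on(66): all voices busy, STEAL voice 2 (pitch 77, oldest) -> assign | voices=[67 70 66 60]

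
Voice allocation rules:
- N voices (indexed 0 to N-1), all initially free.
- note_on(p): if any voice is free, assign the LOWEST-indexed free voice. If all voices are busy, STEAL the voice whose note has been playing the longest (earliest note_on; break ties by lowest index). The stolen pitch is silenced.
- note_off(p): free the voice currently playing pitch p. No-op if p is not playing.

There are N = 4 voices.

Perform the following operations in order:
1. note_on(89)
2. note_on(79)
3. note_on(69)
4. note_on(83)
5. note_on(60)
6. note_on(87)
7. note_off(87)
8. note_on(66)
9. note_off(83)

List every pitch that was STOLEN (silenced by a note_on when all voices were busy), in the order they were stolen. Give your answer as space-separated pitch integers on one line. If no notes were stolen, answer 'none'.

Op 1: note_on(89): voice 0 is free -> assigned | voices=[89 - - -]
Op 2: note_on(79): voice 1 is free -> assigned | voices=[89 79 - -]
Op 3: note_on(69): voice 2 is free -> assigned | voices=[89 79 69 -]
Op 4: note_on(83): voice 3 is free -> assigned | voices=[89 79 69 83]
Op 5: note_on(60): all voices busy, STEAL voice 0 (pitch 89, oldest) -> assign | voices=[60 79 69 83]
Op 6: note_on(87): all voices busy, STEAL voice 1 (pitch 79, oldest) -> assign | voices=[60 87 69 83]
Op 7: note_off(87): free voice 1 | voices=[60 - 69 83]
Op 8: note_on(66): voice 1 is free -> assigned | voices=[60 66 69 83]
Op 9: note_off(83): free voice 3 | voices=[60 66 69 -]

Answer: 89 79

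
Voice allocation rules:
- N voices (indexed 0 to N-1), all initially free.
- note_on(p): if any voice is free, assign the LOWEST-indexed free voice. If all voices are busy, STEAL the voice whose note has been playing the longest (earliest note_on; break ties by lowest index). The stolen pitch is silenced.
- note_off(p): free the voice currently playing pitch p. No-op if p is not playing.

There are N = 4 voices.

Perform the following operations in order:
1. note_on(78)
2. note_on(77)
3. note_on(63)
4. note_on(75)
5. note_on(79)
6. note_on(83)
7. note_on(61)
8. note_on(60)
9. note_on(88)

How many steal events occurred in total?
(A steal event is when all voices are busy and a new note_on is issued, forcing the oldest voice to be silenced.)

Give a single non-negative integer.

Op 1: note_on(78): voice 0 is free -> assigned | voices=[78 - - -]
Op 2: note_on(77): voice 1 is free -> assigned | voices=[78 77 - -]
Op 3: note_on(63): voice 2 is free -> assigned | voices=[78 77 63 -]
Op 4: note_on(75): voice 3 is free -> assigned | voices=[78 77 63 75]
Op 5: note_on(79): all voices busy, STEAL voice 0 (pitch 78, oldest) -> assign | voices=[79 77 63 75]
Op 6: note_on(83): all voices busy, STEAL voice 1 (pitch 77, oldest) -> assign | voices=[79 83 63 75]
Op 7: note_on(61): all voices busy, STEAL voice 2 (pitch 63, oldest) -> assign | voices=[79 83 61 75]
Op 8: note_on(60): all voices busy, STEAL voice 3 (pitch 75, oldest) -> assign | voices=[79 83 61 60]
Op 9: note_on(88): all voices busy, STEAL voice 0 (pitch 79, oldest) -> assign | voices=[88 83 61 60]

Answer: 5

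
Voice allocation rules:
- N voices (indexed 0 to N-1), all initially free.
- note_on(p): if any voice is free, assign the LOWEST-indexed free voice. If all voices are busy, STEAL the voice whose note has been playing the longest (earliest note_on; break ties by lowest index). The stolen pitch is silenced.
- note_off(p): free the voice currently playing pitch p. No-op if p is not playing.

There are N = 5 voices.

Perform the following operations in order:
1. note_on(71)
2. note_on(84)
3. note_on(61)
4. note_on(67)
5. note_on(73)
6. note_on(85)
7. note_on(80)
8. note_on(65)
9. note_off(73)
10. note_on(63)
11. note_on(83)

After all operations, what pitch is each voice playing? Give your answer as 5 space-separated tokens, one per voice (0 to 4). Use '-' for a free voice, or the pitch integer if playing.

Op 1: note_on(71): voice 0 is free -> assigned | voices=[71 - - - -]
Op 2: note_on(84): voice 1 is free -> assigned | voices=[71 84 - - -]
Op 3: note_on(61): voice 2 is free -> assigned | voices=[71 84 61 - -]
Op 4: note_on(67): voice 3 is free -> assigned | voices=[71 84 61 67 -]
Op 5: note_on(73): voice 4 is free -> assigned | voices=[71 84 61 67 73]
Op 6: note_on(85): all voices busy, STEAL voice 0 (pitch 71, oldest) -> assign | voices=[85 84 61 67 73]
Op 7: note_on(80): all voices busy, STEAL voice 1 (pitch 84, oldest) -> assign | voices=[85 80 61 67 73]
Op 8: note_on(65): all voices busy, STEAL voice 2 (pitch 61, oldest) -> assign | voices=[85 80 65 67 73]
Op 9: note_off(73): free voice 4 | voices=[85 80 65 67 -]
Op 10: note_on(63): voice 4 is free -> assigned | voices=[85 80 65 67 63]
Op 11: note_on(83): all voices busy, STEAL voice 3 (pitch 67, oldest) -> assign | voices=[85 80 65 83 63]

Answer: 85 80 65 83 63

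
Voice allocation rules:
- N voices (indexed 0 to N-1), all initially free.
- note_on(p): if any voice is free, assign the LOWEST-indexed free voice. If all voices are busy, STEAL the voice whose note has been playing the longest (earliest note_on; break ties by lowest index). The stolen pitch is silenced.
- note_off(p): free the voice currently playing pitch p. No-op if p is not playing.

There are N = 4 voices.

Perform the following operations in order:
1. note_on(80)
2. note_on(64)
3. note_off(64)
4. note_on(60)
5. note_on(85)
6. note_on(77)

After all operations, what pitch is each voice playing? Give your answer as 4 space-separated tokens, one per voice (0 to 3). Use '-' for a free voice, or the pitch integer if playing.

Answer: 80 60 85 77

Derivation:
Op 1: note_on(80): voice 0 is free -> assigned | voices=[80 - - -]
Op 2: note_on(64): voice 1 is free -> assigned | voices=[80 64 - -]
Op 3: note_off(64): free voice 1 | voices=[80 - - -]
Op 4: note_on(60): voice 1 is free -> assigned | voices=[80 60 - -]
Op 5: note_on(85): voice 2 is free -> assigned | voices=[80 60 85 -]
Op 6: note_on(77): voice 3 is free -> assigned | voices=[80 60 85 77]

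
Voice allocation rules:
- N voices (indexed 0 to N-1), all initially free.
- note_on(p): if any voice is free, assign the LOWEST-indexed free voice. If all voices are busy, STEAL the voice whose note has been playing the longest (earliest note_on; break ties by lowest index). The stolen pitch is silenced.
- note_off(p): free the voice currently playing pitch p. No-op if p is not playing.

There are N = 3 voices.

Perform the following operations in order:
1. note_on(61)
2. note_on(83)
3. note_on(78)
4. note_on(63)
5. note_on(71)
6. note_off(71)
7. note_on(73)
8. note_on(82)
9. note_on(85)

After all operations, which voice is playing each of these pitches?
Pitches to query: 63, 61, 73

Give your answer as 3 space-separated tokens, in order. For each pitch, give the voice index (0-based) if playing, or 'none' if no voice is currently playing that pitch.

Answer: none none 1

Derivation:
Op 1: note_on(61): voice 0 is free -> assigned | voices=[61 - -]
Op 2: note_on(83): voice 1 is free -> assigned | voices=[61 83 -]
Op 3: note_on(78): voice 2 is free -> assigned | voices=[61 83 78]
Op 4: note_on(63): all voices busy, STEAL voice 0 (pitch 61, oldest) -> assign | voices=[63 83 78]
Op 5: note_on(71): all voices busy, STEAL voice 1 (pitch 83, oldest) -> assign | voices=[63 71 78]
Op 6: note_off(71): free voice 1 | voices=[63 - 78]
Op 7: note_on(73): voice 1 is free -> assigned | voices=[63 73 78]
Op 8: note_on(82): all voices busy, STEAL voice 2 (pitch 78, oldest) -> assign | voices=[63 73 82]
Op 9: note_on(85): all voices busy, STEAL voice 0 (pitch 63, oldest) -> assign | voices=[85 73 82]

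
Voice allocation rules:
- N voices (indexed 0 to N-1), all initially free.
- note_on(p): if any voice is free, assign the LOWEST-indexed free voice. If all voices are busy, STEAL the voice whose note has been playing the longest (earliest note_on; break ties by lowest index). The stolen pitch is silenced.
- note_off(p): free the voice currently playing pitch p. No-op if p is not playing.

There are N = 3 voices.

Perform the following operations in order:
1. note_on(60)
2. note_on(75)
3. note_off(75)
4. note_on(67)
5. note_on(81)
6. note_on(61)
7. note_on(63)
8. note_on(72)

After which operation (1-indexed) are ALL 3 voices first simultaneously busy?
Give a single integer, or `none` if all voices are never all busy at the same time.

Op 1: note_on(60): voice 0 is free -> assigned | voices=[60 - -]
Op 2: note_on(75): voice 1 is free -> assigned | voices=[60 75 -]
Op 3: note_off(75): free voice 1 | voices=[60 - -]
Op 4: note_on(67): voice 1 is free -> assigned | voices=[60 67 -]
Op 5: note_on(81): voice 2 is free -> assigned | voices=[60 67 81]
Op 6: note_on(61): all voices busy, STEAL voice 0 (pitch 60, oldest) -> assign | voices=[61 67 81]
Op 7: note_on(63): all voices busy, STEAL voice 1 (pitch 67, oldest) -> assign | voices=[61 63 81]
Op 8: note_on(72): all voices busy, STEAL voice 2 (pitch 81, oldest) -> assign | voices=[61 63 72]

Answer: 5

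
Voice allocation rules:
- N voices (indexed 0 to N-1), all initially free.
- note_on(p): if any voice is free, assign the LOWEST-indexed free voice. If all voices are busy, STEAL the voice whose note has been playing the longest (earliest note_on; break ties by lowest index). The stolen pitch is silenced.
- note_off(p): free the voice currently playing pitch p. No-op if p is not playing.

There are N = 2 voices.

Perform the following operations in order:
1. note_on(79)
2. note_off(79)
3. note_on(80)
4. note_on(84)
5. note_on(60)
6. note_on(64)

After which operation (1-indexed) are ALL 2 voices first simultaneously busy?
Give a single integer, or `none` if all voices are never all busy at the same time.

Answer: 4

Derivation:
Op 1: note_on(79): voice 0 is free -> assigned | voices=[79 -]
Op 2: note_off(79): free voice 0 | voices=[- -]
Op 3: note_on(80): voice 0 is free -> assigned | voices=[80 -]
Op 4: note_on(84): voice 1 is free -> assigned | voices=[80 84]
Op 5: note_on(60): all voices busy, STEAL voice 0 (pitch 80, oldest) -> assign | voices=[60 84]
Op 6: note_on(64): all voices busy, STEAL voice 1 (pitch 84, oldest) -> assign | voices=[60 64]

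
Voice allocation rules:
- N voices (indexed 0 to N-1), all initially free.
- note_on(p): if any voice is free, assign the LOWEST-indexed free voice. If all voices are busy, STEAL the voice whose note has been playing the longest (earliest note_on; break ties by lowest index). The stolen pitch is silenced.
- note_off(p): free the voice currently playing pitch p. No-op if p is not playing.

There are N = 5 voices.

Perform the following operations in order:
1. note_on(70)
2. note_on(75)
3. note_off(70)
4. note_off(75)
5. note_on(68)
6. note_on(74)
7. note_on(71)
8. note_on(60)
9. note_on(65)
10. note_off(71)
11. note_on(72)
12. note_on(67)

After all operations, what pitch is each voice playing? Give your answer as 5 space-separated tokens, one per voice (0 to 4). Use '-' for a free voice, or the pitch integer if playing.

Op 1: note_on(70): voice 0 is free -> assigned | voices=[70 - - - -]
Op 2: note_on(75): voice 1 is free -> assigned | voices=[70 75 - - -]
Op 3: note_off(70): free voice 0 | voices=[- 75 - - -]
Op 4: note_off(75): free voice 1 | voices=[- - - - -]
Op 5: note_on(68): voice 0 is free -> assigned | voices=[68 - - - -]
Op 6: note_on(74): voice 1 is free -> assigned | voices=[68 74 - - -]
Op 7: note_on(71): voice 2 is free -> assigned | voices=[68 74 71 - -]
Op 8: note_on(60): voice 3 is free -> assigned | voices=[68 74 71 60 -]
Op 9: note_on(65): voice 4 is free -> assigned | voices=[68 74 71 60 65]
Op 10: note_off(71): free voice 2 | voices=[68 74 - 60 65]
Op 11: note_on(72): voice 2 is free -> assigned | voices=[68 74 72 60 65]
Op 12: note_on(67): all voices busy, STEAL voice 0 (pitch 68, oldest) -> assign | voices=[67 74 72 60 65]

Answer: 67 74 72 60 65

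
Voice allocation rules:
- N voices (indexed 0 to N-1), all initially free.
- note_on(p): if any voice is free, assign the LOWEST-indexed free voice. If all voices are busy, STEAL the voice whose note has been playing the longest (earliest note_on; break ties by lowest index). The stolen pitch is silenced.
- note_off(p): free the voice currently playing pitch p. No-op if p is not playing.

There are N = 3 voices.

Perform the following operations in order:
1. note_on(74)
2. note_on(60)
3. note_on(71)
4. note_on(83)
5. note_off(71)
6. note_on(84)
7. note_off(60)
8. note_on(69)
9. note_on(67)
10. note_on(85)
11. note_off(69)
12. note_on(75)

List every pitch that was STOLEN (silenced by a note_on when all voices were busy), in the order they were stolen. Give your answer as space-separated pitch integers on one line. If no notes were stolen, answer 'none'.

Op 1: note_on(74): voice 0 is free -> assigned | voices=[74 - -]
Op 2: note_on(60): voice 1 is free -> assigned | voices=[74 60 -]
Op 3: note_on(71): voice 2 is free -> assigned | voices=[74 60 71]
Op 4: note_on(83): all voices busy, STEAL voice 0 (pitch 74, oldest) -> assign | voices=[83 60 71]
Op 5: note_off(71): free voice 2 | voices=[83 60 -]
Op 6: note_on(84): voice 2 is free -> assigned | voices=[83 60 84]
Op 7: note_off(60): free voice 1 | voices=[83 - 84]
Op 8: note_on(69): voice 1 is free -> assigned | voices=[83 69 84]
Op 9: note_on(67): all voices busy, STEAL voice 0 (pitch 83, oldest) -> assign | voices=[67 69 84]
Op 10: note_on(85): all voices busy, STEAL voice 2 (pitch 84, oldest) -> assign | voices=[67 69 85]
Op 11: note_off(69): free voice 1 | voices=[67 - 85]
Op 12: note_on(75): voice 1 is free -> assigned | voices=[67 75 85]

Answer: 74 83 84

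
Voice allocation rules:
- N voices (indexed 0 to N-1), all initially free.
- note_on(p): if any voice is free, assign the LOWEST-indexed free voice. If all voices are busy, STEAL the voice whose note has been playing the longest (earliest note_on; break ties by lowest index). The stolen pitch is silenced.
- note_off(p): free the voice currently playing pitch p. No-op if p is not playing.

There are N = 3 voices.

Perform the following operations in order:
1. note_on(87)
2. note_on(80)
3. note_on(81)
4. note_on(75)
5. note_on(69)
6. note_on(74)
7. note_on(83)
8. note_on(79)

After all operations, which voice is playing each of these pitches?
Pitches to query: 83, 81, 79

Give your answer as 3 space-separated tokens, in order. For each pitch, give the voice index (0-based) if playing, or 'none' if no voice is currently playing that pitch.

Answer: 0 none 1

Derivation:
Op 1: note_on(87): voice 0 is free -> assigned | voices=[87 - -]
Op 2: note_on(80): voice 1 is free -> assigned | voices=[87 80 -]
Op 3: note_on(81): voice 2 is free -> assigned | voices=[87 80 81]
Op 4: note_on(75): all voices busy, STEAL voice 0 (pitch 87, oldest) -> assign | voices=[75 80 81]
Op 5: note_on(69): all voices busy, STEAL voice 1 (pitch 80, oldest) -> assign | voices=[75 69 81]
Op 6: note_on(74): all voices busy, STEAL voice 2 (pitch 81, oldest) -> assign | voices=[75 69 74]
Op 7: note_on(83): all voices busy, STEAL voice 0 (pitch 75, oldest) -> assign | voices=[83 69 74]
Op 8: note_on(79): all voices busy, STEAL voice 1 (pitch 69, oldest) -> assign | voices=[83 79 74]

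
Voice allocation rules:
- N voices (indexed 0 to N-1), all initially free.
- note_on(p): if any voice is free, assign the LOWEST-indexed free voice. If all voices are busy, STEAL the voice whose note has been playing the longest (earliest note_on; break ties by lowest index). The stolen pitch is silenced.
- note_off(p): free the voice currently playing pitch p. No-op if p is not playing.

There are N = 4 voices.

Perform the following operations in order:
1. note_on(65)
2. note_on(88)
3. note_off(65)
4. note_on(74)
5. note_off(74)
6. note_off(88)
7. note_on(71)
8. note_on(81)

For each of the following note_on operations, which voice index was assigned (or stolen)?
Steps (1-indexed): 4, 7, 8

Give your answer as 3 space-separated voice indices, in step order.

Answer: 0 0 1

Derivation:
Op 1: note_on(65): voice 0 is free -> assigned | voices=[65 - - -]
Op 2: note_on(88): voice 1 is free -> assigned | voices=[65 88 - -]
Op 3: note_off(65): free voice 0 | voices=[- 88 - -]
Op 4: note_on(74): voice 0 is free -> assigned | voices=[74 88 - -]
Op 5: note_off(74): free voice 0 | voices=[- 88 - -]
Op 6: note_off(88): free voice 1 | voices=[- - - -]
Op 7: note_on(71): voice 0 is free -> assigned | voices=[71 - - -]
Op 8: note_on(81): voice 1 is free -> assigned | voices=[71 81 - -]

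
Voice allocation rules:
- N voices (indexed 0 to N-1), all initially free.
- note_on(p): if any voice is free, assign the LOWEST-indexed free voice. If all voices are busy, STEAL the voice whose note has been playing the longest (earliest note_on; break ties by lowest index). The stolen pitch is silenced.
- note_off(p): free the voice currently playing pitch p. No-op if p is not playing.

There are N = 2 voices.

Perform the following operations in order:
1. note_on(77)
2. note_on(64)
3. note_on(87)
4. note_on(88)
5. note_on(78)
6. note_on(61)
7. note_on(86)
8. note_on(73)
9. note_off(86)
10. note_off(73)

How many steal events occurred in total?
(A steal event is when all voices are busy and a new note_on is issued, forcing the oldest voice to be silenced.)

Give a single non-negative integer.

Answer: 6

Derivation:
Op 1: note_on(77): voice 0 is free -> assigned | voices=[77 -]
Op 2: note_on(64): voice 1 is free -> assigned | voices=[77 64]
Op 3: note_on(87): all voices busy, STEAL voice 0 (pitch 77, oldest) -> assign | voices=[87 64]
Op 4: note_on(88): all voices busy, STEAL voice 1 (pitch 64, oldest) -> assign | voices=[87 88]
Op 5: note_on(78): all voices busy, STEAL voice 0 (pitch 87, oldest) -> assign | voices=[78 88]
Op 6: note_on(61): all voices busy, STEAL voice 1 (pitch 88, oldest) -> assign | voices=[78 61]
Op 7: note_on(86): all voices busy, STEAL voice 0 (pitch 78, oldest) -> assign | voices=[86 61]
Op 8: note_on(73): all voices busy, STEAL voice 1 (pitch 61, oldest) -> assign | voices=[86 73]
Op 9: note_off(86): free voice 0 | voices=[- 73]
Op 10: note_off(73): free voice 1 | voices=[- -]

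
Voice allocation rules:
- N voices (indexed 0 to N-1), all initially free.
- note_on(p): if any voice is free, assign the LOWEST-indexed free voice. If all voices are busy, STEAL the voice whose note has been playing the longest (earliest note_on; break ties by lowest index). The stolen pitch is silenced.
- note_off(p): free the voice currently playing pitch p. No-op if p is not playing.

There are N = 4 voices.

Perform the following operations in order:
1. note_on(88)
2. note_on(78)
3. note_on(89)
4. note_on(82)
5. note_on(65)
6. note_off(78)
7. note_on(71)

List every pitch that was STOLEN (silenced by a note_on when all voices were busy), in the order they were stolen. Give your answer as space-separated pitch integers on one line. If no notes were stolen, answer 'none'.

Answer: 88

Derivation:
Op 1: note_on(88): voice 0 is free -> assigned | voices=[88 - - -]
Op 2: note_on(78): voice 1 is free -> assigned | voices=[88 78 - -]
Op 3: note_on(89): voice 2 is free -> assigned | voices=[88 78 89 -]
Op 4: note_on(82): voice 3 is free -> assigned | voices=[88 78 89 82]
Op 5: note_on(65): all voices busy, STEAL voice 0 (pitch 88, oldest) -> assign | voices=[65 78 89 82]
Op 6: note_off(78): free voice 1 | voices=[65 - 89 82]
Op 7: note_on(71): voice 1 is free -> assigned | voices=[65 71 89 82]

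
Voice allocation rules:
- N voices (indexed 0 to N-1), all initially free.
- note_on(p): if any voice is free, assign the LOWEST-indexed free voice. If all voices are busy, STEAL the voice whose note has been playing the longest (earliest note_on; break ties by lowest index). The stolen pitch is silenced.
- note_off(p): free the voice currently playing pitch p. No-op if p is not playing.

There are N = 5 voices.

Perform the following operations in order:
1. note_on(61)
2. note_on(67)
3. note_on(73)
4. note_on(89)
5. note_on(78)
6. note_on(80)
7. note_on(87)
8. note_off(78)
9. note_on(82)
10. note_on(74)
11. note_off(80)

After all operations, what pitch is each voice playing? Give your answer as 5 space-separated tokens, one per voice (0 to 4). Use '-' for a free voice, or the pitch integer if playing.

Answer: - 87 74 89 82

Derivation:
Op 1: note_on(61): voice 0 is free -> assigned | voices=[61 - - - -]
Op 2: note_on(67): voice 1 is free -> assigned | voices=[61 67 - - -]
Op 3: note_on(73): voice 2 is free -> assigned | voices=[61 67 73 - -]
Op 4: note_on(89): voice 3 is free -> assigned | voices=[61 67 73 89 -]
Op 5: note_on(78): voice 4 is free -> assigned | voices=[61 67 73 89 78]
Op 6: note_on(80): all voices busy, STEAL voice 0 (pitch 61, oldest) -> assign | voices=[80 67 73 89 78]
Op 7: note_on(87): all voices busy, STEAL voice 1 (pitch 67, oldest) -> assign | voices=[80 87 73 89 78]
Op 8: note_off(78): free voice 4 | voices=[80 87 73 89 -]
Op 9: note_on(82): voice 4 is free -> assigned | voices=[80 87 73 89 82]
Op 10: note_on(74): all voices busy, STEAL voice 2 (pitch 73, oldest) -> assign | voices=[80 87 74 89 82]
Op 11: note_off(80): free voice 0 | voices=[- 87 74 89 82]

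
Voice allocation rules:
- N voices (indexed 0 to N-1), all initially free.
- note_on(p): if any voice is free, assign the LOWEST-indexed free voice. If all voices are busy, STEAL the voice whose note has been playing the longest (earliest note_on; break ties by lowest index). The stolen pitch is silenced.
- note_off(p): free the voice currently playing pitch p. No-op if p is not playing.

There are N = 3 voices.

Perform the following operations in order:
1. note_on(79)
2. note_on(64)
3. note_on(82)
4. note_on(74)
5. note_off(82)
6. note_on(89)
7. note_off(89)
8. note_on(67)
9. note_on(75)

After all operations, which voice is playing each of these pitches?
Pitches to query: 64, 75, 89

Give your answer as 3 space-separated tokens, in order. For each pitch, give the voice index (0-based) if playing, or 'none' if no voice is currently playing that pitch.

Op 1: note_on(79): voice 0 is free -> assigned | voices=[79 - -]
Op 2: note_on(64): voice 1 is free -> assigned | voices=[79 64 -]
Op 3: note_on(82): voice 2 is free -> assigned | voices=[79 64 82]
Op 4: note_on(74): all voices busy, STEAL voice 0 (pitch 79, oldest) -> assign | voices=[74 64 82]
Op 5: note_off(82): free voice 2 | voices=[74 64 -]
Op 6: note_on(89): voice 2 is free -> assigned | voices=[74 64 89]
Op 7: note_off(89): free voice 2 | voices=[74 64 -]
Op 8: note_on(67): voice 2 is free -> assigned | voices=[74 64 67]
Op 9: note_on(75): all voices busy, STEAL voice 1 (pitch 64, oldest) -> assign | voices=[74 75 67]

Answer: none 1 none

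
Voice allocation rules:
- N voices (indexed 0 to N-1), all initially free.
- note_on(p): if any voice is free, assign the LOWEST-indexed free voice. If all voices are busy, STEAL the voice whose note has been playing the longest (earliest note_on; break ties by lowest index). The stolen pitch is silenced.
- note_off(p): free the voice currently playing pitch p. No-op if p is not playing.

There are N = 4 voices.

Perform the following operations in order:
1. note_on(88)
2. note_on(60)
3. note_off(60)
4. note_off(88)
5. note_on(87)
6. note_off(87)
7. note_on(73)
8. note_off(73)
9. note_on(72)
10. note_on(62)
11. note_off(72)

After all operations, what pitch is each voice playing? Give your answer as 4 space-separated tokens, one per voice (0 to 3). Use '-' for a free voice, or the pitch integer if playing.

Answer: - 62 - -

Derivation:
Op 1: note_on(88): voice 0 is free -> assigned | voices=[88 - - -]
Op 2: note_on(60): voice 1 is free -> assigned | voices=[88 60 - -]
Op 3: note_off(60): free voice 1 | voices=[88 - - -]
Op 4: note_off(88): free voice 0 | voices=[- - - -]
Op 5: note_on(87): voice 0 is free -> assigned | voices=[87 - - -]
Op 6: note_off(87): free voice 0 | voices=[- - - -]
Op 7: note_on(73): voice 0 is free -> assigned | voices=[73 - - -]
Op 8: note_off(73): free voice 0 | voices=[- - - -]
Op 9: note_on(72): voice 0 is free -> assigned | voices=[72 - - -]
Op 10: note_on(62): voice 1 is free -> assigned | voices=[72 62 - -]
Op 11: note_off(72): free voice 0 | voices=[- 62 - -]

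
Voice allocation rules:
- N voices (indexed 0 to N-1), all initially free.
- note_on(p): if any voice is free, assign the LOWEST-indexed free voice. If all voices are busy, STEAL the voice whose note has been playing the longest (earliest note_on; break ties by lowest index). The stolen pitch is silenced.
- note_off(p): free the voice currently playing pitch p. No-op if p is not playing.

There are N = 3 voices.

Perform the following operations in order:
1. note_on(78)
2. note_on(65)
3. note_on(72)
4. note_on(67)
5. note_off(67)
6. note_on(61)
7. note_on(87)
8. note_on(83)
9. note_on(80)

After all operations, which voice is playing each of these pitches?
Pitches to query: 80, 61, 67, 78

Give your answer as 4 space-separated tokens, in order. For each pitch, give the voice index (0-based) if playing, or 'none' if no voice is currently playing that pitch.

Answer: 0 none none none

Derivation:
Op 1: note_on(78): voice 0 is free -> assigned | voices=[78 - -]
Op 2: note_on(65): voice 1 is free -> assigned | voices=[78 65 -]
Op 3: note_on(72): voice 2 is free -> assigned | voices=[78 65 72]
Op 4: note_on(67): all voices busy, STEAL voice 0 (pitch 78, oldest) -> assign | voices=[67 65 72]
Op 5: note_off(67): free voice 0 | voices=[- 65 72]
Op 6: note_on(61): voice 0 is free -> assigned | voices=[61 65 72]
Op 7: note_on(87): all voices busy, STEAL voice 1 (pitch 65, oldest) -> assign | voices=[61 87 72]
Op 8: note_on(83): all voices busy, STEAL voice 2 (pitch 72, oldest) -> assign | voices=[61 87 83]
Op 9: note_on(80): all voices busy, STEAL voice 0 (pitch 61, oldest) -> assign | voices=[80 87 83]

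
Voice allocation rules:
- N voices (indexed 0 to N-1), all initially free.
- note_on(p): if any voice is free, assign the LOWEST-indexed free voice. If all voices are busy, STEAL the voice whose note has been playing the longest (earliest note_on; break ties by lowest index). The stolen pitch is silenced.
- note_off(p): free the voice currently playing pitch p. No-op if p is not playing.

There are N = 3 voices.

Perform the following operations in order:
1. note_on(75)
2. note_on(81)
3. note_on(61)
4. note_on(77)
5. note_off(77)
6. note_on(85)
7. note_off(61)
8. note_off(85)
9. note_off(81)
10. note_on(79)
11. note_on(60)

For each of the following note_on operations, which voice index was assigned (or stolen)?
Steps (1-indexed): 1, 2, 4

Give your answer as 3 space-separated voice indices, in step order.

Op 1: note_on(75): voice 0 is free -> assigned | voices=[75 - -]
Op 2: note_on(81): voice 1 is free -> assigned | voices=[75 81 -]
Op 3: note_on(61): voice 2 is free -> assigned | voices=[75 81 61]
Op 4: note_on(77): all voices busy, STEAL voice 0 (pitch 75, oldest) -> assign | voices=[77 81 61]
Op 5: note_off(77): free voice 0 | voices=[- 81 61]
Op 6: note_on(85): voice 0 is free -> assigned | voices=[85 81 61]
Op 7: note_off(61): free voice 2 | voices=[85 81 -]
Op 8: note_off(85): free voice 0 | voices=[- 81 -]
Op 9: note_off(81): free voice 1 | voices=[- - -]
Op 10: note_on(79): voice 0 is free -> assigned | voices=[79 - -]
Op 11: note_on(60): voice 1 is free -> assigned | voices=[79 60 -]

Answer: 0 1 0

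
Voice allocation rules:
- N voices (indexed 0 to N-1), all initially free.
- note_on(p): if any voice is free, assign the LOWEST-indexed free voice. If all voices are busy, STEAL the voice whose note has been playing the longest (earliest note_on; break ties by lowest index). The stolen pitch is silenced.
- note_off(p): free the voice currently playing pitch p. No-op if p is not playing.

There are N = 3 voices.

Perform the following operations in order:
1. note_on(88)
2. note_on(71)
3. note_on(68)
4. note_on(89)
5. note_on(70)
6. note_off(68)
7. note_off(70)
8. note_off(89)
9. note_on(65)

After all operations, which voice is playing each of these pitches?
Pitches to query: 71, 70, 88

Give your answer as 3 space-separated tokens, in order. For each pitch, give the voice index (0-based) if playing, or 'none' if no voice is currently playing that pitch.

Op 1: note_on(88): voice 0 is free -> assigned | voices=[88 - -]
Op 2: note_on(71): voice 1 is free -> assigned | voices=[88 71 -]
Op 3: note_on(68): voice 2 is free -> assigned | voices=[88 71 68]
Op 4: note_on(89): all voices busy, STEAL voice 0 (pitch 88, oldest) -> assign | voices=[89 71 68]
Op 5: note_on(70): all voices busy, STEAL voice 1 (pitch 71, oldest) -> assign | voices=[89 70 68]
Op 6: note_off(68): free voice 2 | voices=[89 70 -]
Op 7: note_off(70): free voice 1 | voices=[89 - -]
Op 8: note_off(89): free voice 0 | voices=[- - -]
Op 9: note_on(65): voice 0 is free -> assigned | voices=[65 - -]

Answer: none none none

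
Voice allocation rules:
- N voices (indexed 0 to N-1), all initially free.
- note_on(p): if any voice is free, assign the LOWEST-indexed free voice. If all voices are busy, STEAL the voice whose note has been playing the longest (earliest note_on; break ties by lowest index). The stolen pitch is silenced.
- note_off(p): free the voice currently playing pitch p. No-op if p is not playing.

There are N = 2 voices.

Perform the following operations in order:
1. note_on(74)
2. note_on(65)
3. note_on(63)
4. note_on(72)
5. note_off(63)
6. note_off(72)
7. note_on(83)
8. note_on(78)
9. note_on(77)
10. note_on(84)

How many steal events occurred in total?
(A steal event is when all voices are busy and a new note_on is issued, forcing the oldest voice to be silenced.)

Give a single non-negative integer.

Op 1: note_on(74): voice 0 is free -> assigned | voices=[74 -]
Op 2: note_on(65): voice 1 is free -> assigned | voices=[74 65]
Op 3: note_on(63): all voices busy, STEAL voice 0 (pitch 74, oldest) -> assign | voices=[63 65]
Op 4: note_on(72): all voices busy, STEAL voice 1 (pitch 65, oldest) -> assign | voices=[63 72]
Op 5: note_off(63): free voice 0 | voices=[- 72]
Op 6: note_off(72): free voice 1 | voices=[- -]
Op 7: note_on(83): voice 0 is free -> assigned | voices=[83 -]
Op 8: note_on(78): voice 1 is free -> assigned | voices=[83 78]
Op 9: note_on(77): all voices busy, STEAL voice 0 (pitch 83, oldest) -> assign | voices=[77 78]
Op 10: note_on(84): all voices busy, STEAL voice 1 (pitch 78, oldest) -> assign | voices=[77 84]

Answer: 4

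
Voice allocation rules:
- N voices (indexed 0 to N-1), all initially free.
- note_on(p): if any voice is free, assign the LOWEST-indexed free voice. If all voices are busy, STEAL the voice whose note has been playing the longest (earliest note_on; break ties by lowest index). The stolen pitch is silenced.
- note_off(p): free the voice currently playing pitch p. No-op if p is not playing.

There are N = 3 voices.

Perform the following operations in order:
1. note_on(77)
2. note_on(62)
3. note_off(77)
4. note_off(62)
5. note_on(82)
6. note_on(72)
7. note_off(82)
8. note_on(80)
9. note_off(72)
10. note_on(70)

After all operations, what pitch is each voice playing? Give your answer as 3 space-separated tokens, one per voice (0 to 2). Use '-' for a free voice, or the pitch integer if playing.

Op 1: note_on(77): voice 0 is free -> assigned | voices=[77 - -]
Op 2: note_on(62): voice 1 is free -> assigned | voices=[77 62 -]
Op 3: note_off(77): free voice 0 | voices=[- 62 -]
Op 4: note_off(62): free voice 1 | voices=[- - -]
Op 5: note_on(82): voice 0 is free -> assigned | voices=[82 - -]
Op 6: note_on(72): voice 1 is free -> assigned | voices=[82 72 -]
Op 7: note_off(82): free voice 0 | voices=[- 72 -]
Op 8: note_on(80): voice 0 is free -> assigned | voices=[80 72 -]
Op 9: note_off(72): free voice 1 | voices=[80 - -]
Op 10: note_on(70): voice 1 is free -> assigned | voices=[80 70 -]

Answer: 80 70 -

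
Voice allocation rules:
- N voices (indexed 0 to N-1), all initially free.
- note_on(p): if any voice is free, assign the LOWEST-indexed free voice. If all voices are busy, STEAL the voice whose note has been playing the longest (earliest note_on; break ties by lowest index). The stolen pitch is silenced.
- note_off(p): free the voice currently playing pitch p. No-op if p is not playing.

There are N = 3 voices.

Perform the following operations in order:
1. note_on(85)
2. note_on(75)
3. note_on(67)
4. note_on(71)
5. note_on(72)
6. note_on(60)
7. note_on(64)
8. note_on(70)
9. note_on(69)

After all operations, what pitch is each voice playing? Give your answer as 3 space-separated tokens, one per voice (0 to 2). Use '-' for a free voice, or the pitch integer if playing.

Op 1: note_on(85): voice 0 is free -> assigned | voices=[85 - -]
Op 2: note_on(75): voice 1 is free -> assigned | voices=[85 75 -]
Op 3: note_on(67): voice 2 is free -> assigned | voices=[85 75 67]
Op 4: note_on(71): all voices busy, STEAL voice 0 (pitch 85, oldest) -> assign | voices=[71 75 67]
Op 5: note_on(72): all voices busy, STEAL voice 1 (pitch 75, oldest) -> assign | voices=[71 72 67]
Op 6: note_on(60): all voices busy, STEAL voice 2 (pitch 67, oldest) -> assign | voices=[71 72 60]
Op 7: note_on(64): all voices busy, STEAL voice 0 (pitch 71, oldest) -> assign | voices=[64 72 60]
Op 8: note_on(70): all voices busy, STEAL voice 1 (pitch 72, oldest) -> assign | voices=[64 70 60]
Op 9: note_on(69): all voices busy, STEAL voice 2 (pitch 60, oldest) -> assign | voices=[64 70 69]

Answer: 64 70 69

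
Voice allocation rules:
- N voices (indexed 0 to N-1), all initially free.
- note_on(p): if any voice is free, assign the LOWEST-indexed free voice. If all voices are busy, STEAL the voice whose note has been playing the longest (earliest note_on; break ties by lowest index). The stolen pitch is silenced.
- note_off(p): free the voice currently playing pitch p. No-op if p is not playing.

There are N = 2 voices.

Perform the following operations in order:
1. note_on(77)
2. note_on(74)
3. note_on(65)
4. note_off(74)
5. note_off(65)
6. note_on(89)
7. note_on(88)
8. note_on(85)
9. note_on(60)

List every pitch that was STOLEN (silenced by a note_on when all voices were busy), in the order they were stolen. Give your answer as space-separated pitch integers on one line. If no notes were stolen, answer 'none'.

Op 1: note_on(77): voice 0 is free -> assigned | voices=[77 -]
Op 2: note_on(74): voice 1 is free -> assigned | voices=[77 74]
Op 3: note_on(65): all voices busy, STEAL voice 0 (pitch 77, oldest) -> assign | voices=[65 74]
Op 4: note_off(74): free voice 1 | voices=[65 -]
Op 5: note_off(65): free voice 0 | voices=[- -]
Op 6: note_on(89): voice 0 is free -> assigned | voices=[89 -]
Op 7: note_on(88): voice 1 is free -> assigned | voices=[89 88]
Op 8: note_on(85): all voices busy, STEAL voice 0 (pitch 89, oldest) -> assign | voices=[85 88]
Op 9: note_on(60): all voices busy, STEAL voice 1 (pitch 88, oldest) -> assign | voices=[85 60]

Answer: 77 89 88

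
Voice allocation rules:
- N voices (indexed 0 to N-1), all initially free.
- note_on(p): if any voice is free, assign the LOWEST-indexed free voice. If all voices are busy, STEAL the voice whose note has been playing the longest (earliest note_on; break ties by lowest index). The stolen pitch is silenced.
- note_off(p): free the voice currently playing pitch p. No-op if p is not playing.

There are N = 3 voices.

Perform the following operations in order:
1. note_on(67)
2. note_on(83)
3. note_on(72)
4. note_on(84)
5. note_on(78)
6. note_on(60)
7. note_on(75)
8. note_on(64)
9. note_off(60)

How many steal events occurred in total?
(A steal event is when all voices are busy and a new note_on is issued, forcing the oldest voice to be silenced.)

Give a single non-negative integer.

Op 1: note_on(67): voice 0 is free -> assigned | voices=[67 - -]
Op 2: note_on(83): voice 1 is free -> assigned | voices=[67 83 -]
Op 3: note_on(72): voice 2 is free -> assigned | voices=[67 83 72]
Op 4: note_on(84): all voices busy, STEAL voice 0 (pitch 67, oldest) -> assign | voices=[84 83 72]
Op 5: note_on(78): all voices busy, STEAL voice 1 (pitch 83, oldest) -> assign | voices=[84 78 72]
Op 6: note_on(60): all voices busy, STEAL voice 2 (pitch 72, oldest) -> assign | voices=[84 78 60]
Op 7: note_on(75): all voices busy, STEAL voice 0 (pitch 84, oldest) -> assign | voices=[75 78 60]
Op 8: note_on(64): all voices busy, STEAL voice 1 (pitch 78, oldest) -> assign | voices=[75 64 60]
Op 9: note_off(60): free voice 2 | voices=[75 64 -]

Answer: 5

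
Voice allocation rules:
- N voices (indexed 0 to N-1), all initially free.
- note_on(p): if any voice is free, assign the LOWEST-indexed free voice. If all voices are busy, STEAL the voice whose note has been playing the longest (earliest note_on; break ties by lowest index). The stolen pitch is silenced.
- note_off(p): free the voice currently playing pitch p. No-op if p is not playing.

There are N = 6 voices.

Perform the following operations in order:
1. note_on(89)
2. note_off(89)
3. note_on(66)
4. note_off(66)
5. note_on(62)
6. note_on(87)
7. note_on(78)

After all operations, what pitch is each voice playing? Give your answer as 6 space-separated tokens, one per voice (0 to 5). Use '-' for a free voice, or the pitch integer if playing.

Answer: 62 87 78 - - -

Derivation:
Op 1: note_on(89): voice 0 is free -> assigned | voices=[89 - - - - -]
Op 2: note_off(89): free voice 0 | voices=[- - - - - -]
Op 3: note_on(66): voice 0 is free -> assigned | voices=[66 - - - - -]
Op 4: note_off(66): free voice 0 | voices=[- - - - - -]
Op 5: note_on(62): voice 0 is free -> assigned | voices=[62 - - - - -]
Op 6: note_on(87): voice 1 is free -> assigned | voices=[62 87 - - - -]
Op 7: note_on(78): voice 2 is free -> assigned | voices=[62 87 78 - - -]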